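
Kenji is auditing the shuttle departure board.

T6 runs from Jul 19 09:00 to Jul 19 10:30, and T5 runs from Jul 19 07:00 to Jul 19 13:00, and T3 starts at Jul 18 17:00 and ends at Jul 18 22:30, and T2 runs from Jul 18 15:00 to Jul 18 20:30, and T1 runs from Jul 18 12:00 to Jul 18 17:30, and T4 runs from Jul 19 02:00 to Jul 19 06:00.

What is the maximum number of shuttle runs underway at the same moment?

Walk through starts and ends in time order (an end at T is processed before a start at T):
Jul 18 12:00 start T1 → 1
Jul 18 15:00 start T2 → 2
Jul 18 17:00 start T3 → 3
Jul 18 17:30 end T1 → 2
Jul 18 20:30 end T2 → 1
Jul 18 22:30 end T3 → 0
Jul 19 02:00 start T4 → 1
Jul 19 06:00 end T4 → 0
Jul 19 07:00 start T5 → 1
Jul 19 09:00 start T6 → 2
Jul 19 10:30 end T6 → 1
Jul 19 13:00 end T5 → 0
Peak is 3, at Jul 18 17:00 (T1, T2, T3).

3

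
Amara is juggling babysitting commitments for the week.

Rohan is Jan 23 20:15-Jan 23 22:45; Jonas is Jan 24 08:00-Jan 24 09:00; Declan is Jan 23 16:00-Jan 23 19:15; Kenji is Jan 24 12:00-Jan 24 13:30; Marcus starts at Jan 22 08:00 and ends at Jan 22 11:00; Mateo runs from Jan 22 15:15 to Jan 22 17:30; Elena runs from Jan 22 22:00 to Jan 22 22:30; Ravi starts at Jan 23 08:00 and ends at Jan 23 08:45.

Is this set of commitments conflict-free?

Two intervals overlap when each starts before the other ends.
Sorted by start: Marcus, Mateo, Elena, Ravi, Declan, Rohan, Jonas, Kenji.
Mateo starts after Marcus ends; Marcus is clear from here.
Elena starts after Mateo ends; Mateo is clear from here.
Ravi starts after Elena ends; Elena is clear from here.
Declan starts after Ravi ends; Ravi is clear from here.
Rohan starts after Declan ends; Declan is clear from here.
Jonas starts after Rohan ends; Rohan is clear from here.
Kenji starts after Jonas ends.
Every pair is clear; the schedule has no overlaps.

Yes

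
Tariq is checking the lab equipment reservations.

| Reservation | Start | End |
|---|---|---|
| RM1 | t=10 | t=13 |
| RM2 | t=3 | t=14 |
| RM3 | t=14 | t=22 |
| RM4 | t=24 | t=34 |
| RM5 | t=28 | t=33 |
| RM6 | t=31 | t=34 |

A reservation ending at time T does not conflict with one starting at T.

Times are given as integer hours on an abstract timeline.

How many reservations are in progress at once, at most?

Sweep the timeline, counting +1 at each start and −1 at each end (ends before starts at a tie):
t=3 start RM2 → 1
t=10 start RM1 → 2
t=13 end RM1 → 1
t=14 end RM2 → 0
t=14 start RM3 → 1
t=22 end RM3 → 0
t=24 start RM4 → 1
t=28 start RM5 → 2
t=31 start RM6 → 3
t=33 end RM5 → 2
t=34 end RM4 → 1
t=34 end RM6 → 0
Peak is 3, at t=31 (RM4, RM5, RM6).

3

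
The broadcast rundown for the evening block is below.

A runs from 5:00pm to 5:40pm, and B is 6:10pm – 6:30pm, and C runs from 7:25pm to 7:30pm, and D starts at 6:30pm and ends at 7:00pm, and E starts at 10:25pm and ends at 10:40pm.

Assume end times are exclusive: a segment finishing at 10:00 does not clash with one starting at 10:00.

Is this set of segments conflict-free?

Yes

Sorted by start: A, B, D, C, E.
B starts after A ends — done with A.
D starts exactly when B ends (back-to-back, no overlap) — done with B.
C starts after D ends — done with D.
E starts after C ends.
Every pair is clear; the schedule has no overlaps.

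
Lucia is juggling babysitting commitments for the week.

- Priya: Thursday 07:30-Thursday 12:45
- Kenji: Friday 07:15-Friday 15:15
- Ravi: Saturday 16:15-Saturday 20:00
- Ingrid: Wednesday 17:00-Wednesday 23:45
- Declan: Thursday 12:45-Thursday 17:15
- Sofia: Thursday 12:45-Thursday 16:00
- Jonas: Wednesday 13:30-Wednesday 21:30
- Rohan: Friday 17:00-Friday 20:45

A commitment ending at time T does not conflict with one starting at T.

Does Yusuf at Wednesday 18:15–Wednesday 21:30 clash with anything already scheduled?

Yes — it overlaps Ingrid, Jonas

Jonas: starts Wednesday 13:30 before Yusuf ends Wednesday 21:30, and ends Wednesday 21:30 after Yusuf starts Wednesday 18:15 → overlap.
Ingrid: starts Wednesday 17:00 before Yusuf ends Wednesday 21:30, and ends Wednesday 23:45 after Yusuf starts Wednesday 18:15 → overlap.
Priya: starts Thursday 07:30 at or after Yusuf ends Wednesday 21:30 → clear.
Sofia: starts Thursday 12:45 at or after Yusuf ends Wednesday 21:30 → clear.
Declan: starts Thursday 12:45 at or after Yusuf ends Wednesday 21:30 → clear.
Kenji: starts Friday 07:15 at or after Yusuf ends Wednesday 21:30 → clear.
Rohan: starts Friday 17:00 at or after Yusuf ends Wednesday 21:30 → clear.
Ravi: starts Saturday 16:15 at or after Yusuf ends Wednesday 21:30 → clear.
Yusuf overlaps Jonas, Ingrid.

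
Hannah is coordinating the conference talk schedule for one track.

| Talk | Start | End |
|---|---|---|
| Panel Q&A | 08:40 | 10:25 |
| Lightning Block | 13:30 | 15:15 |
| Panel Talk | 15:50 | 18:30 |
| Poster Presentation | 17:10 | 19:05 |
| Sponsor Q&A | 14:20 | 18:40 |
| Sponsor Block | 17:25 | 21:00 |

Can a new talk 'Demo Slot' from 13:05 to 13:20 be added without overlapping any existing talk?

Panel Q&A: ends 10:25 at or before Demo Slot starts 13:05 → clear.
Lightning Block: starts 13:30 at or after Demo Slot ends 13:20 → clear.
Sponsor Q&A: starts 14:20 at or after Demo Slot ends 13:20 → clear.
Panel Talk: starts 15:50 at or after Demo Slot ends 13:20 → clear.
Poster Presentation: starts 17:10 at or after Demo Slot ends 13:20 → clear.
Sponsor Block: starts 17:25 at or after Demo Slot ends 13:20 → clear.

Yes — the slot is free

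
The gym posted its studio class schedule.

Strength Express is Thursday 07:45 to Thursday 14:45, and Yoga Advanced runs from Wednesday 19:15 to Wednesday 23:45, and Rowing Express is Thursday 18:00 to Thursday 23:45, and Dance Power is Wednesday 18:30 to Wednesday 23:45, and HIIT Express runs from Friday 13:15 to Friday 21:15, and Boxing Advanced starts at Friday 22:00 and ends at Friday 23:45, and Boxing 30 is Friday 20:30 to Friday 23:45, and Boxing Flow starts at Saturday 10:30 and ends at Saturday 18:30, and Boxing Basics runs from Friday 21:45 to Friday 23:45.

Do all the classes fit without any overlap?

Sorted by start: Dance Power, Yoga Advanced, Strength Express, Rowing Express, HIIT Express, Boxing 30, Boxing Basics, Boxing Advanced, Boxing Flow.
Yoga Advanced starts before Dance Power ends → Dance Power and Yoga Advanced overlap.
That's a conflict, so the schedule is not conflict-free.

No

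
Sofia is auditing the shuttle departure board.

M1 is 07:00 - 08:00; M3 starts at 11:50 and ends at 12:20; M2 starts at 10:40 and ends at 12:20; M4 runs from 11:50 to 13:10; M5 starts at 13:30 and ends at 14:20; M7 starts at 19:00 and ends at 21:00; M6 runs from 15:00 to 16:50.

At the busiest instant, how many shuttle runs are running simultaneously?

Sort all start/end points and keep a running count:
07:00 start M1 → 1
08:00 end M1 → 0
10:40 start M2 → 1
11:50 start M3 → 2
11:50 start M4 → 3
12:20 end M2 → 2
12:20 end M3 → 1
13:10 end M4 → 0
13:30 start M5 → 1
14:20 end M5 → 0
15:00 start M6 → 1
16:50 end M6 → 0
19:00 start M7 → 1
21:00 end M7 → 0
Peak is 3, at 11:50 (M2, M3, M4).

3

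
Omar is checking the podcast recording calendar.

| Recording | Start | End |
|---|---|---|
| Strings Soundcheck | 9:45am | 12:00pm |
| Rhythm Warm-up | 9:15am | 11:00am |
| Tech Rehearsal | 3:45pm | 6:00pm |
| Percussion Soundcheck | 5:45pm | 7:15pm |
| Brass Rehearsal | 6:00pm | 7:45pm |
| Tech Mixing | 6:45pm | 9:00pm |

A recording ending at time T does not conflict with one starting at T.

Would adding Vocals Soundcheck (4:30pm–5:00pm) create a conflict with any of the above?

Yes — it overlaps Tech Rehearsal

Rhythm Warm-up: ends 11:00am at or before Vocals Soundcheck starts 4:30pm → clear.
Strings Soundcheck: ends 12:00pm at or before Vocals Soundcheck starts 4:30pm → clear.
Tech Rehearsal: starts 3:45pm before Vocals Soundcheck ends 5:00pm, and ends 6:00pm after Vocals Soundcheck starts 4:30pm → overlap.
Percussion Soundcheck: starts 5:45pm at or after Vocals Soundcheck ends 5:00pm → clear.
Brass Rehearsal: starts 6:00pm at or after Vocals Soundcheck ends 5:00pm → clear.
Tech Mixing: starts 6:45pm at or after Vocals Soundcheck ends 5:00pm → clear.
Vocals Soundcheck overlaps Tech Rehearsal.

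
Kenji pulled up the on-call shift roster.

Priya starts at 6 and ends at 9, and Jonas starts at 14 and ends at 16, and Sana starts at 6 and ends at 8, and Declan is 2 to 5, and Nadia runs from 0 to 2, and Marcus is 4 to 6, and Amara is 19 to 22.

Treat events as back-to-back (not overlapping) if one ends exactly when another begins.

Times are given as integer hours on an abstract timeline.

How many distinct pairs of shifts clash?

Sorted by start: Nadia, Declan, Marcus, Sana, Priya, Jonas, Amara.
Declan starts exactly when Nadia ends (back-to-back, no overlap); Nadia is clear from here.
Marcus starts before Declan ends → Declan and Marcus overlap.
Sana starts after Declan ends; Declan is clear from here.
Sana starts exactly when Marcus ends (back-to-back, no overlap); Marcus is clear from here.
Priya starts before Sana ends → Sana and Priya overlap.
Jonas starts after Sana ends; Sana is clear from here.
Jonas starts after Priya ends; Priya is clear from here.
Amara starts after Jonas ends.
Overlapping pairs: Declan & Marcus, Priya & Sana — 2 in total.

2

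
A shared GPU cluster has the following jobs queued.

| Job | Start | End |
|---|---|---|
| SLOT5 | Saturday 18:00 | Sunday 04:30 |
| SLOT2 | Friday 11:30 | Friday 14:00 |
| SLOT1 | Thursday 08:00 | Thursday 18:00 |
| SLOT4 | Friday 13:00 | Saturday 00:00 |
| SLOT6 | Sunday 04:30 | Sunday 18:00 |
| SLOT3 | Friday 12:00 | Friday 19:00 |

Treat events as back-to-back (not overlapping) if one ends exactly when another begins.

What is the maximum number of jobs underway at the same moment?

Sweep the timeline, counting +1 at each start and −1 at each end (ends before starts at a tie):
Thursday 08:00 start SLOT1 → 1
Thursday 18:00 end SLOT1 → 0
Friday 11:30 start SLOT2 → 1
Friday 12:00 start SLOT3 → 2
Friday 13:00 start SLOT4 → 3
Friday 14:00 end SLOT2 → 2
Friday 19:00 end SLOT3 → 1
Saturday 00:00 end SLOT4 → 0
Saturday 18:00 start SLOT5 → 1
Sunday 04:30 end SLOT5 → 0
Sunday 04:30 start SLOT6 → 1
Sunday 18:00 end SLOT6 → 0
Peak is 3, at Friday 13:00 (SLOT2, SLOT3, SLOT4).

3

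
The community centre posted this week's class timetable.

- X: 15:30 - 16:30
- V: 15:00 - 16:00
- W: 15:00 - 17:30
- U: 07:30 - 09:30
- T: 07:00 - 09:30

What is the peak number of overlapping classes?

3

Sweep the timeline, counting +1 at each start and −1 at each end (ends before starts at a tie):
07:00 start T → 1
07:30 start U → 2
09:30 end T → 1
09:30 end U → 0
15:00 start V → 1
15:00 start W → 2
15:30 start X → 3
16:00 end V → 2
16:30 end X → 1
17:30 end W → 0
Peak is 3, at 15:30 (V, W, X).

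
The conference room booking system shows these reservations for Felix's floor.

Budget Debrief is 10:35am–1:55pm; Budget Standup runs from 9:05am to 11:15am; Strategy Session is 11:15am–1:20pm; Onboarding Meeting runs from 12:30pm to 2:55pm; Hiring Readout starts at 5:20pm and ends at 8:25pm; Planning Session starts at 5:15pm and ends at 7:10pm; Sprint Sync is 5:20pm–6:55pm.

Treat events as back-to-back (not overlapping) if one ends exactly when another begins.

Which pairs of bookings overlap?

Budget Debrief & Budget Standup, Budget Debrief & Onboarding Meeting, Budget Debrief & Strategy Session, Hiring Readout & Planning Session, Hiring Readout & Sprint Sync, Onboarding Meeting & Strategy Session, Planning Session & Sprint Sync

Sorted by start: Budget Standup, Budget Debrief, Strategy Session, Onboarding Meeting, Planning Session, Hiring Readout, Sprint Sync.
Budget Debrief starts before Budget Standup ends → Budget Standup and Budget Debrief overlap.
Strategy Session starts exactly when Budget Standup ends (back-to-back, no overlap), so nothing later overlaps Budget Standup either.
Strategy Session starts before Budget Debrief ends → Budget Debrief and Strategy Session overlap.
Onboarding Meeting starts before Budget Debrief ends → Budget Debrief and Onboarding Meeting overlap.
Planning Session starts after Budget Debrief ends, so nothing later overlaps Budget Debrief either.
Onboarding Meeting starts before Strategy Session ends → Strategy Session and Onboarding Meeting overlap.
Planning Session starts after Strategy Session ends, so nothing later overlaps Strategy Session either.
Planning Session starts after Onboarding Meeting ends, so nothing later overlaps Onboarding Meeting either.
Hiring Readout starts before Planning Session ends → Planning Session and Hiring Readout overlap.
Sprint Sync starts before Planning Session ends → Planning Session and Sprint Sync overlap.
Sprint Sync starts before Hiring Readout ends → Hiring Readout and Sprint Sync overlap.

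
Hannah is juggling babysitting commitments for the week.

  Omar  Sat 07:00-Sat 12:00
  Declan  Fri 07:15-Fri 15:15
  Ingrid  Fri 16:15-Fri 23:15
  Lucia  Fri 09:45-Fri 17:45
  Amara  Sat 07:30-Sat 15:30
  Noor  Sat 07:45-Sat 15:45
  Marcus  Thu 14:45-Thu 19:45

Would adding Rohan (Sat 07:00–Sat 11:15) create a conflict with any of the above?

Marcus: ends Thu 19:45 at or before Rohan starts Sat 07:00 → clear.
Declan: ends Fri 15:15 at or before Rohan starts Sat 07:00 → clear.
Lucia: ends Fri 17:45 at or before Rohan starts Sat 07:00 → clear.
Ingrid: ends Fri 23:15 at or before Rohan starts Sat 07:00 → clear.
Omar: starts Sat 07:00 before Rohan ends Sat 11:15, and ends Sat 12:00 after Rohan starts Sat 07:00 → overlap.
Amara: starts Sat 07:30 before Rohan ends Sat 11:15, and ends Sat 15:30 after Rohan starts Sat 07:00 → overlap.
Noor: starts Sat 07:45 before Rohan ends Sat 11:15, and ends Sat 15:45 after Rohan starts Sat 07:00 → overlap.
Rohan overlaps Omar, Noor, Amara.

Yes — it overlaps Amara, Noor, Omar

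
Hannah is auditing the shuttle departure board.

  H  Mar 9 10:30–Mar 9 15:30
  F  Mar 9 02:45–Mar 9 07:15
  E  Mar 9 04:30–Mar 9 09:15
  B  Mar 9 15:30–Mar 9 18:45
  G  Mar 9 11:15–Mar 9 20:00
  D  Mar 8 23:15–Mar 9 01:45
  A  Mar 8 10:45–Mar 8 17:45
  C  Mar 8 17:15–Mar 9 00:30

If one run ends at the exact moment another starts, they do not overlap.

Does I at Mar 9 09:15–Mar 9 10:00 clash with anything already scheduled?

A: ends Mar 8 17:45 at or before I starts Mar 9 09:15 → clear.
C: ends Mar 9 00:30 at or before I starts Mar 9 09:15 → clear.
D: ends Mar 9 01:45 at or before I starts Mar 9 09:15 → clear.
F: ends Mar 9 07:15 at or before I starts Mar 9 09:15 → clear.
E: ends Mar 9 09:15 at or before I starts Mar 9 09:15 → clear.
H: starts Mar 9 10:30 at or after I ends Mar 9 10:00 → clear.
G: starts Mar 9 11:15 at or after I ends Mar 9 10:00 → clear.
B: starts Mar 9 15:30 at or after I ends Mar 9 10:00 → clear.

No — it doesn't clash with anything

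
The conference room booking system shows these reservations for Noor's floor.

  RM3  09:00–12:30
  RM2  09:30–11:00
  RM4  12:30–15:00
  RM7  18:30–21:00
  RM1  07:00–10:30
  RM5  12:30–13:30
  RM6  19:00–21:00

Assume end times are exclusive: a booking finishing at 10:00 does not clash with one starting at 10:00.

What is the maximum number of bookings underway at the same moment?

3

Sort all start/end points and keep a running count:
07:00 start RM1 → 1
09:00 start RM3 → 2
09:30 start RM2 → 3
10:30 end RM1 → 2
11:00 end RM2 → 1
12:30 end RM3 → 0
12:30 start RM4 → 1
12:30 start RM5 → 2
13:30 end RM5 → 1
15:00 end RM4 → 0
18:30 start RM7 → 1
19:00 start RM6 → 2
21:00 end RM6 → 1
21:00 end RM7 → 0
Peak is 3, at 09:30 (RM1, RM2, RM3).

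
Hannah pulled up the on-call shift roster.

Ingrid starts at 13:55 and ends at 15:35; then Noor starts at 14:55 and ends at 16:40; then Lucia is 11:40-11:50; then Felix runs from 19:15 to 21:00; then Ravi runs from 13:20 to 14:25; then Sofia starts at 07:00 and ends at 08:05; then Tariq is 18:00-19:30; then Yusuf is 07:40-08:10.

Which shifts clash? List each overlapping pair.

Sorted by start: Sofia, Yusuf, Lucia, Ravi, Ingrid, Noor, Tariq, Felix.
Yusuf starts before Sofia ends → Sofia and Yusuf overlap.
Lucia starts after Sofia ends; Sofia is clear from here.
Lucia starts after Yusuf ends; Yusuf is clear from here.
Ravi starts after Lucia ends; Lucia is clear from here.
Ingrid starts before Ravi ends → Ravi and Ingrid overlap.
Noor starts after Ravi ends; Ravi is clear from here.
Noor starts before Ingrid ends → Ingrid and Noor overlap.
Tariq starts after Ingrid ends; Ingrid is clear from here.
Tariq starts after Noor ends; Noor is clear from here.
Felix starts before Tariq ends → Tariq and Felix overlap.

Felix & Tariq, Ingrid & Noor, Ingrid & Ravi, Sofia & Yusuf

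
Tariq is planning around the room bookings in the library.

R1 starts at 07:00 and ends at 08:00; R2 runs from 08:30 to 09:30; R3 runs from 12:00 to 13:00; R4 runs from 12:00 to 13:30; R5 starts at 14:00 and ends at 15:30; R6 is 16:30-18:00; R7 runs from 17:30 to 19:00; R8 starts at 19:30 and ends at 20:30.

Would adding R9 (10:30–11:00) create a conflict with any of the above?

R1: ends 08:00 at or before R9 starts 10:30 → clear.
R2: ends 09:30 at or before R9 starts 10:30 → clear.
R3: starts 12:00 at or after R9 ends 11:00 → clear.
R4: starts 12:00 at or after R9 ends 11:00 → clear.
R5: starts 14:00 at or after R9 ends 11:00 → clear.
R6: starts 16:30 at or after R9 ends 11:00 → clear.
R7: starts 17:30 at or after R9 ends 11:00 → clear.
R8: starts 19:30 at or after R9 ends 11:00 → clear.

No — it doesn't clash with anything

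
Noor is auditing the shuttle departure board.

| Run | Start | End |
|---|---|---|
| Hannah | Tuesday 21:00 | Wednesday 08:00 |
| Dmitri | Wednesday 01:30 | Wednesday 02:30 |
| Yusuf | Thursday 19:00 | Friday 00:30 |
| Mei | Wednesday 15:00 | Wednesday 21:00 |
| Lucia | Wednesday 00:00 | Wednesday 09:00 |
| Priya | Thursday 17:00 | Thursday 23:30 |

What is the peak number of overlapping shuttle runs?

Sweep the timeline, counting +1 at each start and −1 at each end (ends before starts at a tie):
Tuesday 21:00 start Hannah → 1
Wednesday 00:00 start Lucia → 2
Wednesday 01:30 start Dmitri → 3
Wednesday 02:30 end Dmitri → 2
Wednesday 08:00 end Hannah → 1
Wednesday 09:00 end Lucia → 0
Wednesday 15:00 start Mei → 1
Wednesday 21:00 end Mei → 0
Thursday 17:00 start Priya → 1
Thursday 19:00 start Yusuf → 2
Thursday 23:30 end Priya → 1
Friday 00:30 end Yusuf → 0
Peak is 3, at Wednesday 01:30 (Dmitri, Hannah, Lucia).

3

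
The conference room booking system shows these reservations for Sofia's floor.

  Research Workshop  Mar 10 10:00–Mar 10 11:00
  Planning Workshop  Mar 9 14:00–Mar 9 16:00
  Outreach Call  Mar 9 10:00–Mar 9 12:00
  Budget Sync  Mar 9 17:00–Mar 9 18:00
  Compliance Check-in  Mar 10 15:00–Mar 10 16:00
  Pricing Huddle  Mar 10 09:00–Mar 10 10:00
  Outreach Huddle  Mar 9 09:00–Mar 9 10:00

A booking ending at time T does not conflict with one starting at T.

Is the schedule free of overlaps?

Yes

Sorted by start: Outreach Huddle, Outreach Call, Planning Workshop, Budget Sync, Pricing Huddle, Research Workshop, Compliance Check-in.
Outreach Call starts exactly when Outreach Huddle ends (back-to-back, no overlap), so Outreach Huddle has no further overlaps.
Planning Workshop starts after Outreach Call ends, so Outreach Call has no further overlaps.
Budget Sync starts after Planning Workshop ends, so Planning Workshop has no further overlaps.
Pricing Huddle starts after Budget Sync ends, so Budget Sync has no further overlaps.
Research Workshop starts exactly when Pricing Huddle ends (back-to-back, no overlap), so Pricing Huddle has no further overlaps.
Compliance Check-in starts after Research Workshop ends.
Every pair is clear; the schedule has no overlaps.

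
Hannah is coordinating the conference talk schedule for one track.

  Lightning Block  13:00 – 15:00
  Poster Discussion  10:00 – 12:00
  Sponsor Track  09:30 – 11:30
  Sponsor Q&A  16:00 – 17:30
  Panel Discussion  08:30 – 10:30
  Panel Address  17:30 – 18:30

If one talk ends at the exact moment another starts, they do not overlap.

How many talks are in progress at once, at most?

3

Walk through starts and ends in time order (an end at T is processed before a start at T):
08:30 start Panel Discussion → 1
09:30 start Sponsor Track → 2
10:00 start Poster Discussion → 3
10:30 end Panel Discussion → 2
11:30 end Sponsor Track → 1
12:00 end Poster Discussion → 0
13:00 start Lightning Block → 1
15:00 end Lightning Block → 0
16:00 start Sponsor Q&A → 1
17:30 end Sponsor Q&A → 0
17:30 start Panel Address → 1
18:30 end Panel Address → 0
Peak is 3, at 10:00 (Panel Discussion, Poster Discussion, Sponsor Track).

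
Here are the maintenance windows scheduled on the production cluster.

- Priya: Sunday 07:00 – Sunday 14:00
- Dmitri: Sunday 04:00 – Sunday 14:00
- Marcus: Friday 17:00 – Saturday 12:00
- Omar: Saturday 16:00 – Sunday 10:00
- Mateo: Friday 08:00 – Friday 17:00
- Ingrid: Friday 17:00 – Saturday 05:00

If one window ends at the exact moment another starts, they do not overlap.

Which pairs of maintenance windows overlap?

Two intervals overlap when each starts before the other ends.
Sorted by start: Mateo, Ingrid, Marcus, Omar, Dmitri, Priya.
Ingrid starts exactly when Mateo ends (back-to-back, no overlap); Mateo is clear from here.
Marcus starts before Ingrid ends → Ingrid and Marcus overlap.
Omar starts after Ingrid ends; Ingrid is clear from here.
Omar starts after Marcus ends; Marcus is clear from here.
Dmitri starts before Omar ends → Omar and Dmitri overlap.
Priya starts before Omar ends → Omar and Priya overlap.
Priya starts before Dmitri ends → Dmitri and Priya overlap.

Dmitri & Omar, Dmitri & Priya, Ingrid & Marcus, Omar & Priya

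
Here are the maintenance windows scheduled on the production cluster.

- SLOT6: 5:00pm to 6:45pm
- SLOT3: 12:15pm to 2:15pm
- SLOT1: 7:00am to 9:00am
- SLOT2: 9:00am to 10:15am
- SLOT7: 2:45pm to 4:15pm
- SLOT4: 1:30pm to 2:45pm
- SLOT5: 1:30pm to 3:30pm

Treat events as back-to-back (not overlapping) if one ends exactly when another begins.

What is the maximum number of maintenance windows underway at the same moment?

Walk through starts and ends in time order (an end at T is processed before a start at T):
7:00am start SLOT1 → 1
9:00am end SLOT1 → 0
9:00am start SLOT2 → 1
10:15am end SLOT2 → 0
12:15pm start SLOT3 → 1
1:30pm start SLOT4 → 2
1:30pm start SLOT5 → 3
2:15pm end SLOT3 → 2
2:45pm end SLOT4 → 1
2:45pm start SLOT7 → 2
3:30pm end SLOT5 → 1
4:15pm end SLOT7 → 0
5:00pm start SLOT6 → 1
6:45pm end SLOT6 → 0
Peak is 3, at 1:30pm (SLOT3, SLOT4, SLOT5).

3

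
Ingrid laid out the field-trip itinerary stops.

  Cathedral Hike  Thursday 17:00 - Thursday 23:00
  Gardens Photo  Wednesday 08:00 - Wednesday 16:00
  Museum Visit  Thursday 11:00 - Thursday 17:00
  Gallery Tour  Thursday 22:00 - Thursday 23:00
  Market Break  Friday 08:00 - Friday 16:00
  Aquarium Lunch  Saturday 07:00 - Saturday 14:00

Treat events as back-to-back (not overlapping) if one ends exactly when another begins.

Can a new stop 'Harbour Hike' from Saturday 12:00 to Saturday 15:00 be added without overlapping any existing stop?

No — it overlaps Aquarium Lunch

Gardens Photo: ends Wednesday 16:00 at or before Harbour Hike starts Saturday 12:00 → clear.
Museum Visit: ends Thursday 17:00 at or before Harbour Hike starts Saturday 12:00 → clear.
Cathedral Hike: ends Thursday 23:00 at or before Harbour Hike starts Saturday 12:00 → clear.
Gallery Tour: ends Thursday 23:00 at or before Harbour Hike starts Saturday 12:00 → clear.
Market Break: ends Friday 16:00 at or before Harbour Hike starts Saturday 12:00 → clear.
Aquarium Lunch: starts Saturday 07:00 before Harbour Hike ends Saturday 15:00, and ends Saturday 14:00 after Harbour Hike starts Saturday 12:00 → overlap.
Harbour Hike overlaps Aquarium Lunch.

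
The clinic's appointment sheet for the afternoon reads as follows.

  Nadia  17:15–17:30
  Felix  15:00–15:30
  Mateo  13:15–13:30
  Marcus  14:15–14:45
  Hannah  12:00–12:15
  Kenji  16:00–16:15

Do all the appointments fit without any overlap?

Two intervals overlap when each starts before the other ends.
Sorted by start: Hannah, Mateo, Marcus, Felix, Kenji, Nadia.
Mateo starts after Hannah ends; Hannah is clear from here.
Marcus starts after Mateo ends; Mateo is clear from here.
Felix starts after Marcus ends; Marcus is clear from here.
Kenji starts after Felix ends; Felix is clear from here.
Nadia starts after Kenji ends.
Every pair is clear; the schedule has no overlaps.

Yes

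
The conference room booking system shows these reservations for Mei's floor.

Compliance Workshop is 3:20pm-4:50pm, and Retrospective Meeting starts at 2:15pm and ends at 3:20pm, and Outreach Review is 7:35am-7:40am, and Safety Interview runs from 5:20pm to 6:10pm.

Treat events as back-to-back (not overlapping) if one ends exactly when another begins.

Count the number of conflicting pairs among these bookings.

0

Sorted by start: Outreach Review, Retrospective Meeting, Compliance Workshop, Safety Interview.
Retrospective Meeting starts after Outreach Review ends, so nothing later overlaps Outreach Review either.
Compliance Workshop starts exactly when Retrospective Meeting ends (back-to-back, no overlap), so nothing later overlaps Retrospective Meeting either.
Safety Interview starts after Compliance Workshop ends.
No pair overlaps.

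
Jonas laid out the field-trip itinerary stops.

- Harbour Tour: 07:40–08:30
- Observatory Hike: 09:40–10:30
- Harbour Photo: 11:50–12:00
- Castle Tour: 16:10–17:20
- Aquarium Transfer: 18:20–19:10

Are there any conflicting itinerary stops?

No

Check each pair: they overlap iff neither finishes before the other starts.
Sorted by start: Harbour Tour, Observatory Hike, Harbour Photo, Castle Tour, Aquarium Transfer.
Observatory Hike starts after Harbour Tour ends; Harbour Tour is clear from here.
Harbour Photo starts after Observatory Hike ends; Observatory Hike is clear from here.
Castle Tour starts after Harbour Photo ends; Harbour Photo is clear from here.
Aquarium Transfer starts after Castle Tour ends.
Every pair is clear; the schedule has no overlaps.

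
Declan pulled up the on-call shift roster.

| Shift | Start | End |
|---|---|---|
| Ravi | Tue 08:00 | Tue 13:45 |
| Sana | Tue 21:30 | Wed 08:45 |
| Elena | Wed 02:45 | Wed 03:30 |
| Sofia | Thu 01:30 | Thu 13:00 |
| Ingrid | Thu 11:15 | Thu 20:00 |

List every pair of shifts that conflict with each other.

Sorted by start: Ravi, Sana, Elena, Sofia, Ingrid.
Sana starts after Ravi ends — done with Ravi.
Elena starts before Sana ends → Sana and Elena overlap.
Sofia starts after Sana ends — done with Sana.
Sofia starts after Elena ends — done with Elena.
Ingrid starts before Sofia ends → Sofia and Ingrid overlap.

Elena & Sana, Ingrid & Sofia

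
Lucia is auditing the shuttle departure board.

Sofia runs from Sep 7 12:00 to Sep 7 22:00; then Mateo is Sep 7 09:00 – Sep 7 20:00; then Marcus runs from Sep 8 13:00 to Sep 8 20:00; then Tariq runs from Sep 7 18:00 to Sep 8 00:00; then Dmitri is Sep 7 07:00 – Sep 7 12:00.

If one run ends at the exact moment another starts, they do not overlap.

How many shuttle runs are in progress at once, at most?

3

Sweep the timeline, counting +1 at each start and −1 at each end (ends before starts at a tie):
Sep 7 07:00 start Dmitri → 1
Sep 7 09:00 start Mateo → 2
Sep 7 12:00 end Dmitri → 1
Sep 7 12:00 start Sofia → 2
Sep 7 18:00 start Tariq → 3
Sep 7 20:00 end Mateo → 2
Sep 7 22:00 end Sofia → 1
Sep 8 00:00 end Tariq → 0
Sep 8 13:00 start Marcus → 1
Sep 8 20:00 end Marcus → 0
Peak is 3, at Sep 7 18:00 (Mateo, Sofia, Tariq).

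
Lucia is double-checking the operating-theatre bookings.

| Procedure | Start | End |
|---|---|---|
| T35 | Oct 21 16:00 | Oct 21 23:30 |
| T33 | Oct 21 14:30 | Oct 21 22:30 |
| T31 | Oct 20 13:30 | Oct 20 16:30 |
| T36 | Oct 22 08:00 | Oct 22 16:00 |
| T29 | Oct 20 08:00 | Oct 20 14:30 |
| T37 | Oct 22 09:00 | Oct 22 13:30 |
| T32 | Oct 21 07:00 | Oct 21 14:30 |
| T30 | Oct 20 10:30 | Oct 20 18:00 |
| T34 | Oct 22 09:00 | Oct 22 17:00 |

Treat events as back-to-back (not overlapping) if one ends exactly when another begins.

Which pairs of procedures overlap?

T29 & T30, T29 & T31, T30 & T31, T33 & T35, T34 & T36, T34 & T37, T36 & T37

Sorted by start: T29, T30, T31, T32, T33, T35, T36, T34, T37.
T30 starts before T29 ends → T29 and T30 overlap.
T31 starts before T29 ends → T29 and T31 overlap.
T32 starts after T29 ends — done with T29.
T31 starts before T30 ends → T30 and T31 overlap.
T32 starts after T30 ends — done with T30.
T32 starts after T31 ends — done with T31.
T33 starts exactly when T32 ends (back-to-back, no overlap) — done with T32.
T35 starts before T33 ends → T33 and T35 overlap.
T36 starts after T33 ends — done with T33.
T36 starts after T35 ends — done with T35.
T34 starts before T36 ends → T36 and T34 overlap.
T37 starts before T36 ends → T36 and T37 overlap.
T37 starts before T34 ends → T34 and T37 overlap.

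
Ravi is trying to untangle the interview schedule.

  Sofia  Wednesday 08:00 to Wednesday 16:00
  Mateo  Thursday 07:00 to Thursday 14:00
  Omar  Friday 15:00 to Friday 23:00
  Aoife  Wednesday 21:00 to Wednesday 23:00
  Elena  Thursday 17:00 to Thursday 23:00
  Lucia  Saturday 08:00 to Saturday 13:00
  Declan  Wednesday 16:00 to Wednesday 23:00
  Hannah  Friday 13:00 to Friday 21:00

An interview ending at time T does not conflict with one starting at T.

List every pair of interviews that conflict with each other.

Sorted by start: Sofia, Declan, Aoife, Mateo, Elena, Hannah, Omar, Lucia.
Declan starts exactly when Sofia ends (back-to-back, no overlap) — done with Sofia.
Aoife starts before Declan ends → Declan and Aoife overlap.
Mateo starts after Declan ends — done with Declan.
Mateo starts after Aoife ends — done with Aoife.
Elena starts after Mateo ends — done with Mateo.
Hannah starts after Elena ends — done with Elena.
Omar starts before Hannah ends → Hannah and Omar overlap.
Lucia starts after Hannah ends.
Lucia starts after Omar ends.

Aoife & Declan, Hannah & Omar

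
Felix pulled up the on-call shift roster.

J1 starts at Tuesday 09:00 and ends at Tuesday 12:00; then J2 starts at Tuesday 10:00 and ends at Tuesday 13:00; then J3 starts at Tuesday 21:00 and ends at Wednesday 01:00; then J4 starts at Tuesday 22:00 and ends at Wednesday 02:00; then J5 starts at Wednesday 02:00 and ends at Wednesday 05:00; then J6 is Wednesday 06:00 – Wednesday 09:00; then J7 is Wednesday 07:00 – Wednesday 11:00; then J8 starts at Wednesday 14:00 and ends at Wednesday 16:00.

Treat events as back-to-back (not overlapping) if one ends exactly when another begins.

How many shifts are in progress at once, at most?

Sweep the timeline, counting +1 at each start and −1 at each end (ends before starts at a tie):
Tuesday 09:00 start J1 → 1
Tuesday 10:00 start J2 → 2
Tuesday 12:00 end J1 → 1
Tuesday 13:00 end J2 → 0
Tuesday 21:00 start J3 → 1
Tuesday 22:00 start J4 → 2
Wednesday 01:00 end J3 → 1
Wednesday 02:00 end J4 → 0
Wednesday 02:00 start J5 → 1
Wednesday 05:00 end J5 → 0
Wednesday 06:00 start J6 → 1
Wednesday 07:00 start J7 → 2
Wednesday 09:00 end J6 → 1
Wednesday 11:00 end J7 → 0
Wednesday 14:00 start J8 → 1
Wednesday 16:00 end J8 → 0
Peak is 2, at Tuesday 10:00 (J1, J2).

2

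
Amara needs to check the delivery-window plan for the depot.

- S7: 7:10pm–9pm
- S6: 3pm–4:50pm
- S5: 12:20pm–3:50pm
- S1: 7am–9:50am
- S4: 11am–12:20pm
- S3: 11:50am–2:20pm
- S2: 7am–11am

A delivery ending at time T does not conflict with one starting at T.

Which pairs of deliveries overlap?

S1 & S2, S3 & S4, S3 & S5, S5 & S6

Two intervals overlap when each starts before the other ends.
Sorted by start: S1, S2, S4, S3, S5, S6, S7.
S2 starts before S1 ends → S1 and S2 overlap.
S4 starts after S1 ends, so nothing later overlaps S1 either.
S4 starts exactly when S2 ends (back-to-back, no overlap), so nothing later overlaps S2 either.
S3 starts before S4 ends → S4 and S3 overlap.
S5 starts exactly when S4 ends (back-to-back, no overlap), so nothing later overlaps S4 either.
S5 starts before S3 ends → S3 and S5 overlap.
S6 starts after S3 ends, so nothing later overlaps S3 either.
S6 starts before S5 ends → S5 and S6 overlap.
S7 starts after S5 ends.
S7 starts after S6 ends.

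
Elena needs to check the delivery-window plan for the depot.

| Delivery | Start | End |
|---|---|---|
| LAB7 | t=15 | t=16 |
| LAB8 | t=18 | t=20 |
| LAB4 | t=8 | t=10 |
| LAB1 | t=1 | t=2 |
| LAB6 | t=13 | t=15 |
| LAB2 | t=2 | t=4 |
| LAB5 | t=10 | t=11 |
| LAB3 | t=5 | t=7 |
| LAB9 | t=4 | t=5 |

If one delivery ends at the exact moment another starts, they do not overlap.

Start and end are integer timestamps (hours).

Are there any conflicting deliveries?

No

Check each pair: they overlap iff neither finishes before the other starts.
Sorted by start: LAB1, LAB2, LAB9, LAB3, LAB4, LAB5, LAB6, LAB7, LAB8.
LAB2 starts exactly when LAB1 ends (back-to-back, no overlap), so LAB1 has no further overlaps.
LAB9 starts exactly when LAB2 ends (back-to-back, no overlap), so LAB2 has no further overlaps.
LAB3 starts exactly when LAB9 ends (back-to-back, no overlap), so LAB9 has no further overlaps.
LAB4 starts after LAB3 ends, so LAB3 has no further overlaps.
LAB5 starts exactly when LAB4 ends (back-to-back, no overlap), so LAB4 has no further overlaps.
LAB6 starts after LAB5 ends, so LAB5 has no further overlaps.
LAB7 starts exactly when LAB6 ends (back-to-back, no overlap), so LAB6 has no further overlaps.
LAB8 starts after LAB7 ends.
Every pair is clear; the schedule has no overlaps.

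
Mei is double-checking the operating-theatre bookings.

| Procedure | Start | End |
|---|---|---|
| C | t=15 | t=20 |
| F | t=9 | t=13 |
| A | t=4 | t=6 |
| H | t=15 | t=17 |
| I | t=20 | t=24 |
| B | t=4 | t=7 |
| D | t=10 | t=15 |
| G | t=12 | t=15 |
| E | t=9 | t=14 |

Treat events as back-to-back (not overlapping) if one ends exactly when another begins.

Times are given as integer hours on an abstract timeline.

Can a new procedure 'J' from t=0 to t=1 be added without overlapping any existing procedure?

A: starts t=4 at or after J ends t=1 → clear.
B: starts t=4 at or after J ends t=1 → clear.
E: starts t=9 at or after J ends t=1 → clear.
F: starts t=9 at or after J ends t=1 → clear.
D: starts t=10 at or after J ends t=1 → clear.
G: starts t=12 at or after J ends t=1 → clear.
C: starts t=15 at or after J ends t=1 → clear.
H: starts t=15 at or after J ends t=1 → clear.
I: starts t=20 at or after J ends t=1 → clear.

Yes — the slot is free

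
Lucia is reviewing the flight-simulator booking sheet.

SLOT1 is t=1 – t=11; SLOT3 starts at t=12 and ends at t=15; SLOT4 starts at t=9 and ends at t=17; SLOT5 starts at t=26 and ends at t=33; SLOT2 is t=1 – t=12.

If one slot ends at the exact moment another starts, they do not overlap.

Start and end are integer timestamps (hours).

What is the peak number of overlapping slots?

3

Sweep the timeline, counting +1 at each start and −1 at each end (ends before starts at a tie):
t=1 start SLOT1 → 1
t=1 start SLOT2 → 2
t=9 start SLOT4 → 3
t=11 end SLOT1 → 2
t=12 end SLOT2 → 1
t=12 start SLOT3 → 2
t=15 end SLOT3 → 1
t=17 end SLOT4 → 0
t=26 start SLOT5 → 1
t=33 end SLOT5 → 0
Peak is 3, at t=9 (SLOT1, SLOT2, SLOT4).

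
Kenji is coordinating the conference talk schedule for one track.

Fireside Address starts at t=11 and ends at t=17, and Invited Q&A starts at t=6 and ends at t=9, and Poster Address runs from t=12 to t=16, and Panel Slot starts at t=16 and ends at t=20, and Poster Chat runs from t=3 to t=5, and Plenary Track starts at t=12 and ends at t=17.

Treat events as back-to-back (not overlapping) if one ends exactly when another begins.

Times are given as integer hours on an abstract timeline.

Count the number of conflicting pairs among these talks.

Sorted by start: Poster Chat, Invited Q&A, Fireside Address, Poster Address, Plenary Track, Panel Slot.
Invited Q&A starts after Poster Chat ends; Poster Chat is clear from here.
Fireside Address starts after Invited Q&A ends; Invited Q&A is clear from here.
Poster Address starts before Fireside Address ends → Fireside Address and Poster Address overlap.
Plenary Track starts before Fireside Address ends → Fireside Address and Plenary Track overlap.
Panel Slot starts before Fireside Address ends → Fireside Address and Panel Slot overlap.
Plenary Track starts before Poster Address ends → Poster Address and Plenary Track overlap.
Panel Slot starts exactly when Poster Address ends (back-to-back, no overlap).
Panel Slot starts before Plenary Track ends → Plenary Track and Panel Slot overlap.
Overlapping pairs: Fireside Address & Panel Slot, Fireside Address & Plenary Track, Fireside Address & Poster Address, Panel Slot & Plenary Track, Plenary Track & Poster Address — 5 in total.

5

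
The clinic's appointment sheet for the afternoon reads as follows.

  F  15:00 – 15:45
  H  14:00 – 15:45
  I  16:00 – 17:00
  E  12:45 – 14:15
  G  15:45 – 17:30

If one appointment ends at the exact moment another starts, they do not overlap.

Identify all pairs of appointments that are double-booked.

Sorted by start: E, H, F, G, I.
H starts before E ends → E and H overlap.
F starts after E ends; E is clear from here.
F starts before H ends → H and F overlap.
G starts exactly when H ends (back-to-back, no overlap); H is clear from here.
G starts exactly when F ends (back-to-back, no overlap); F is clear from here.
I starts before G ends → G and I overlap.

E & H, F & H, G & I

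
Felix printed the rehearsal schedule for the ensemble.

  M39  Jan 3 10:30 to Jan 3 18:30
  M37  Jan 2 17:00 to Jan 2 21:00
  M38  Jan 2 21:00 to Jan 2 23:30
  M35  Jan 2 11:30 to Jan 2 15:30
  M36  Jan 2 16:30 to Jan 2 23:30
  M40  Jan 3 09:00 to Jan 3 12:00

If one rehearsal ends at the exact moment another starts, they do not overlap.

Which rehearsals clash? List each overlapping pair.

Sorted by start: M35, M36, M37, M38, M40, M39.
M36 starts after M35 ends, so M35 has no further overlaps.
M37 starts before M36 ends → M36 and M37 overlap.
M38 starts before M36 ends → M36 and M38 overlap.
M40 starts after M36 ends, so M36 has no further overlaps.
M38 starts exactly when M37 ends (back-to-back, no overlap), so M37 has no further overlaps.
M40 starts after M38 ends, so M38 has no further overlaps.
M39 starts before M40 ends → M40 and M39 overlap.

M36 & M37, M36 & M38, M39 & M40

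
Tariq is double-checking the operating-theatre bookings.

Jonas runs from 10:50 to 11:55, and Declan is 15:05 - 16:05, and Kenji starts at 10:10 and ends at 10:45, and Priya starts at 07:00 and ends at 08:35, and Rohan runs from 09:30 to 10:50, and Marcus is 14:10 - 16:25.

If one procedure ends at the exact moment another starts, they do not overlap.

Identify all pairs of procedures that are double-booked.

Sorted by start: Priya, Rohan, Kenji, Jonas, Marcus, Declan.
Rohan starts after Priya ends, so nothing later overlaps Priya either.
Kenji starts before Rohan ends → Rohan and Kenji overlap.
Jonas starts exactly when Rohan ends (back-to-back, no overlap), so nothing later overlaps Rohan either.
Jonas starts after Kenji ends, so nothing later overlaps Kenji either.
Marcus starts after Jonas ends, so nothing later overlaps Jonas either.
Declan starts before Marcus ends → Marcus and Declan overlap.

Declan & Marcus, Kenji & Rohan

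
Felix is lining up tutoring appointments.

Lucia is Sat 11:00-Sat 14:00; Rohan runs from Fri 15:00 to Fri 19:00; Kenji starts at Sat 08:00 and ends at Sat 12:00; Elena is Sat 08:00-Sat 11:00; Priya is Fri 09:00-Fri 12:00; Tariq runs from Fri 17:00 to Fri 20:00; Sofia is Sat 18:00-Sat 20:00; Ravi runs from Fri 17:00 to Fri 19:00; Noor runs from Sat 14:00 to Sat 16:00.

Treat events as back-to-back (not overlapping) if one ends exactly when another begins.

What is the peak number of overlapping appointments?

Sweep the timeline, counting +1 at each start and −1 at each end (ends before starts at a tie):
Fri 09:00 start Priya → 1
Fri 12:00 end Priya → 0
Fri 15:00 start Rohan → 1
Fri 17:00 start Ravi → 2
Fri 17:00 start Tariq → 3
Fri 19:00 end Ravi → 2
Fri 19:00 end Rohan → 1
Fri 20:00 end Tariq → 0
Sat 08:00 start Elena → 1
Sat 08:00 start Kenji → 2
Sat 11:00 end Elena → 1
Sat 11:00 start Lucia → 2
Sat 12:00 end Kenji → 1
Sat 14:00 end Lucia → 0
Sat 14:00 start Noor → 1
Sat 16:00 end Noor → 0
Sat 18:00 start Sofia → 1
Sat 20:00 end Sofia → 0
Peak is 3, at Fri 17:00 (Ravi, Rohan, Tariq).

3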